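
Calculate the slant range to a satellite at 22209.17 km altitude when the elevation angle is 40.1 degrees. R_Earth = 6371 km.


h = 22209.17 km, el = 40.1 deg
d = -R_E*sin(el) + sqrt((R_E*sin(el))^2 + 2*R_E*h + h^2)
d = -6371.0000*sin(0.699877) + sqrt((6371.0000*0.6441236)^2 + 2*6371.0000*22209.17 + 22209.17^2)
d = 24057.9099 km

24057.9099 km


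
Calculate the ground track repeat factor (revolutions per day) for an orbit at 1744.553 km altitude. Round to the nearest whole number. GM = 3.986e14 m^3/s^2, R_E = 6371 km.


r = 8.115553e+06 m
T = 2*pi*sqrt(r^3/mu) = 7275.9281 s = 121.2655 min
revs/day = 1440 / 121.2655 = 11.8748
Rounded: 12 revolutions per day

12 revolutions per day


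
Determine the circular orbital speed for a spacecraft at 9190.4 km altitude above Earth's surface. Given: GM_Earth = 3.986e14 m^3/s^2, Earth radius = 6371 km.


r = R_E + alt = 6371.0 + 9190.4 = 15561.4000 km = 1.55614e+07 m
v = sqrt(mu/r) = sqrt(3.986e14 / 1.55614e+07) = 5061.0930 m/s = 5.0611 km/s

5.0611 km/s


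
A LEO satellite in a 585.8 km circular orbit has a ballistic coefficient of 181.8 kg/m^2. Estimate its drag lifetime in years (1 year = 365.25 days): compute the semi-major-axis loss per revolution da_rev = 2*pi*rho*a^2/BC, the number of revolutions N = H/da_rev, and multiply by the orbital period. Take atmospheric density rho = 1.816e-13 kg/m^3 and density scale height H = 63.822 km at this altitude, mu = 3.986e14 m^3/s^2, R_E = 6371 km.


a = R_E + alt = 6956.8000 km = 6.9568e+06 m
da_rev = 2*pi*rho*a^2/BC = 2*pi*1.816e-13*(6.9568e+06)^2/181.8 = 0.303753206 m per revolution
N = H/da_rev = 63822.0000 m / 0.303753206 m = 210111.3629 revolutions
P = 2*pi*sqrt(a^3/mu) = 5774.6478 s
lifetime = N*P = 210111.3629 * 5774.6478 = 1.2133191e+09 s = 14043.0453 days
years = 14043.0453 / 365.25 = 38.4478 years

38.4478 years


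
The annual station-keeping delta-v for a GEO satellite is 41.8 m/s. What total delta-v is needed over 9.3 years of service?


dV = rate * years = 41.8 * 9.3
dV = 388.7400 m/s

388.7400 m/s


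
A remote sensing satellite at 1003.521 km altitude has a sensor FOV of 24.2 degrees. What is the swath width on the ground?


FOV = 24.2 deg = 0.4223697 rad
swath = 2 * alt * tan(FOV/2) = 2 * 1003.521 * tan(0.2111848)
swath = 2 * 1003.521 * 0.2143814
swath = 430.2725 km

430.2725 km


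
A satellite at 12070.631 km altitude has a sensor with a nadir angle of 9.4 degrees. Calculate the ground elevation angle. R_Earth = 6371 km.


r = R_E + alt = 18441.6310 km
Law of sines in the satellite / Earth-center / ground-point triangle:
  sin(nadir)/R_E = sin(90 + el)/r  =>  cos(el) = (r/R_E)*sin(nadir)
cos(el) = (18441.6310 / 6371.0000) * sin(9.4 deg) = 0.4727668
el = arccos(0.4727668) = 61.7860 deg
(Earth-central angle = 90 - nadir - el = 18.8140 deg)

61.7860 degrees


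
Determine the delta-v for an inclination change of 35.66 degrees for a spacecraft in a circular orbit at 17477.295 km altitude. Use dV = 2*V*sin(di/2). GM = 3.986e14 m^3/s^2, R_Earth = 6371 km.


r = 23848.2950 km = 2.3848295e+07 m
V = sqrt(mu/r) = 4088.2739 m/s
di = 35.66 deg = 0.6223844 rad
dV = 2*V*sin(di/2) = 2*4088.2739*sin(0.3111922)
dV = 2503.6082 m/s = 2.5036 km/s

2.5036 km/s


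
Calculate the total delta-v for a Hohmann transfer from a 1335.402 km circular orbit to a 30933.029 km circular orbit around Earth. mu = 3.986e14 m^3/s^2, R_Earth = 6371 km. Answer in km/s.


r1 = 7706.4020 km = 7.706402e+06 m
r2 = 37304.0290 km = 3.7304029e+07 m
dv1 = sqrt(mu/r1)*(sqrt(2*r2/(r1+r2)) - 1) = 2067.4338 m/s
dv2 = sqrt(mu/r2)*(1 - sqrt(2*r1/(r1+r2))) = 1355.9942 m/s
total dv = |dv1| + |dv2| = 2067.4338 + 1355.9942 = 3423.4280 m/s = 3.4234 km/s

3.4234 km/s


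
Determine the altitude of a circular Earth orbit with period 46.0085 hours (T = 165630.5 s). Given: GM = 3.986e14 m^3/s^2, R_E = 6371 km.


T = 165630.5 s
r = (mu*T^2/(4*pi^2))^(1/3) = (3.986e14 * 165630.5^2 / (4*pi^2))^(1/3)
r = 6.5185759e+07 m = 65185.7592 km
alt = r - R_E = 65185.7592 - 6371 = 58814.7592 km

58814.7592 km


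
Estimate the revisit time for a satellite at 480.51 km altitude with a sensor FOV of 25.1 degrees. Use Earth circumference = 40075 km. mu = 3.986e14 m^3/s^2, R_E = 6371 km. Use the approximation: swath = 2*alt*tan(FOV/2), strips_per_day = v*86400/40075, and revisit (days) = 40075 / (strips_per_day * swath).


swath = 2*480.51*tan(0.2190388) = 213.9330 km
v = sqrt(mu/r) = 7627.3820 m/s = 7.6274 km/s
strips/day = v*86400/40075 = 7.6274*86400/40075 = 16.4443
coverage/day = strips * swath = 16.4443 * 213.9330 = 3517.9817 km
revisit = 40075 / 3517.9817 = 11.3915 days

11.3915 days


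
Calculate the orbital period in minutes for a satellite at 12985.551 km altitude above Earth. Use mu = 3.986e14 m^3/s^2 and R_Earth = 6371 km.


r = 19356.5510 km = 1.9356551e+07 m
T = 2*pi*sqrt(r^3/mu) = 2*pi*sqrt(7.2524364e+21 / 3.986e14)
T = 26801.1349 s = 446.6856 min

446.6856 minutes


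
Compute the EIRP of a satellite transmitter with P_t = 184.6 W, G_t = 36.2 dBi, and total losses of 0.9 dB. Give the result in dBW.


Pt = 184.6 W = 22.6623 dBW
EIRP = Pt_dBW + Gt - losses = 22.6623 + 36.2 - 0.9 = 57.9623 dBW

57.9623 dBW


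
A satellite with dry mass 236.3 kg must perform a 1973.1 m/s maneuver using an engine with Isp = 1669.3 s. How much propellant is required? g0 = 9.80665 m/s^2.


ve = Isp * g0 = 1669.3 * 9.80665 = 16370.240845 m/s
mass ratio = exp(dv/ve) = exp(1973.1/16370.240845) = 1.12809423
m_prop = m_dry * (mr - 1) = 236.3 * (1.12809423 - 1)
m_prop = 30.2687 kg

30.2687 kg


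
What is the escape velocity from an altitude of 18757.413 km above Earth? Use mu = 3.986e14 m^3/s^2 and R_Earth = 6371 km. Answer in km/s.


r = 6371.0 + 18757.413 = 25128.4130 km = 2.5128413e+07 m
v_esc = sqrt(2*mu/r) = sqrt(2*3.986e14 / 2.5128413e+07)
v_esc = 5632.4989 m/s = 5.6325 km/s

5.6325 km/s


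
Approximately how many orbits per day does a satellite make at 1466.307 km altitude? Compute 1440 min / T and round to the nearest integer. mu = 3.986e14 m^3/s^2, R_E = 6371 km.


r = 7.837307e+06 m
T = 2*pi*sqrt(r^3/mu) = 6904.9654 s = 115.0828 min
revs/day = 1440 / 115.0828 = 12.5127
Rounded: 13 revolutions per day

13 revolutions per day


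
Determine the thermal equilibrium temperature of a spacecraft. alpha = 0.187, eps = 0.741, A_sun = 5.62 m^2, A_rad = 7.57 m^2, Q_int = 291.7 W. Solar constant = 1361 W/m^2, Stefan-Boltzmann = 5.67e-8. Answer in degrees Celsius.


Numerator = alpha*S*A_sun + Q_int = 0.187*1361*5.62 + 291.7 = 1722.0293 W
Denominator = eps*sigma*A_rad = 0.741*5.67e-8*7.57 = 3.1805128e-07 W/K^4
T^4 = 5.4143135e+09 K^4
T = 271.2601 K = -1.8899 C

-1.8899 degrees Celsius


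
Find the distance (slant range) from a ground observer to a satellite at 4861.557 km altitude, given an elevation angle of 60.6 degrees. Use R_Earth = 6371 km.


h = 4861.557 km, el = 60.6 deg
d = -R_E*sin(el) + sqrt((R_E*sin(el))^2 + 2*R_E*h + h^2)
d = -6371.0000*sin(1.0577) + sqrt((6371.0000*0.8712138)^2 + 2*6371.0000*4861.557 + 4861.557^2)
d = 5237.8601 km

5237.8601 km


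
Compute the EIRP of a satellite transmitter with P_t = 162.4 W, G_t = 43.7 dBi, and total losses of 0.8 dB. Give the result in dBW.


Pt = 162.4 W = 22.1059 dBW
EIRP = Pt_dBW + Gt - losses = 22.1059 + 43.7 - 0.8 = 65.0059 dBW

65.0059 dBW


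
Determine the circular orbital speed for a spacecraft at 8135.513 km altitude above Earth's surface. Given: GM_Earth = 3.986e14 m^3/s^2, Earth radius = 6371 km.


r = R_E + alt = 6371.0 + 8135.513 = 14506.5130 km = 1.4506513e+07 m
v = sqrt(mu/r) = sqrt(3.986e14 / 1.4506513e+07) = 5241.8807 m/s = 5.2419 km/s

5.2419 km/s


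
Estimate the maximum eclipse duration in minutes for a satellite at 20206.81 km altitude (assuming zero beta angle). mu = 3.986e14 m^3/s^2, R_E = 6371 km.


r = 26577.8100 km
T = 718.6853 min
Eclipse fraction = arcsin(R_E/r)/pi = arcsin(6371.0000/26577.8100)/pi
= arcsin(0.2397112)/pi = 0.07705277
Eclipse duration = 0.07705277 * 718.6853 = 55.3767 min

55.3767 minutes


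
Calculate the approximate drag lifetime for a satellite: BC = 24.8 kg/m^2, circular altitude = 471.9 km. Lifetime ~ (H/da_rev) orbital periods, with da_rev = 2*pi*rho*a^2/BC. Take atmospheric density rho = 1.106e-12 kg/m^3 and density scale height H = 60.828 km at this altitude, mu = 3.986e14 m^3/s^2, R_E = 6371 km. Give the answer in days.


a = R_E + alt = 6842.9000 km = 6.8429e+06 m
da_rev = 2*pi*rho*a^2/BC = 2*pi*1.106e-12*(6.8429e+06)^2/24.8 = 13.120902 m per revolution
N = H/da_rev = 60828.0000 m / 13.120902 m = 4635.9617 revolutions
P = 2*pi*sqrt(a^3/mu) = 5633.4120 s
lifetime = N*P = 4635.9617 * 5633.4120 = 2.6116282e+07 s = 302.2718 days

302.2718 days


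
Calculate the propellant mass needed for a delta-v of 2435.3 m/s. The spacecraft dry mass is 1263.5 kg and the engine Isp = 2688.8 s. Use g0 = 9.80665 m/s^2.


ve = Isp * g0 = 2688.8 * 9.80665 = 26368.120520 m/s
mass ratio = exp(dv/ve) = exp(2435.3/26368.120520) = 1.09675710
m_prop = m_dry * (mr - 1) = 1263.5 * (1.09675710 - 1)
m_prop = 122.2526 kg

122.2526 kg


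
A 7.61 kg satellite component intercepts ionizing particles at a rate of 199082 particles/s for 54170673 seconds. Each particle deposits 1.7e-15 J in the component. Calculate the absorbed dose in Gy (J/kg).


Total energy deposited = rate * time * E_per
  = 199082 * 54170673 * 1.7e-15 = 0.01833349 J
Dose = E_total / mass = 0.01833349 / 7.61
Dose = 0.002409131 Gy

0.0024 Gy


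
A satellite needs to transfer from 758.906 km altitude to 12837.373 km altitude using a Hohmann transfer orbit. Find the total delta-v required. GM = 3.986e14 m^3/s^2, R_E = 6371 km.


r1 = 7129.9060 km = 7.129906e+06 m
r2 = 19208.3730 km = 1.9208373e+07 m
dv1 = sqrt(mu/r1)*(sqrt(2*r2/(r1+r2)) - 1) = 1553.1271 m/s
dv2 = sqrt(mu/r2)*(1 - sqrt(2*r1/(r1+r2))) = 1203.5015 m/s
total dv = |dv1| + |dv2| = 1553.1271 + 1203.5015 = 2756.6286 m/s = 2.7566 km/s

2.7566 km/s


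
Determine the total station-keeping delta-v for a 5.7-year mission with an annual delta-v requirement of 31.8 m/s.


dV = rate * years = 31.8 * 5.7
dV = 181.2600 m/s

181.2600 m/s


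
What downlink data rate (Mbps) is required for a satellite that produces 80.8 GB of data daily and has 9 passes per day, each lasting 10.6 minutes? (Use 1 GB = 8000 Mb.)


total contact time = 9 * 10.6 * 60 = 5724.0000 s
data = 80.8 GB = 646400.0000 Mb
rate = 646400.0000 / 5724.0000 = 112.9280 Mbps

112.9280 Mbps


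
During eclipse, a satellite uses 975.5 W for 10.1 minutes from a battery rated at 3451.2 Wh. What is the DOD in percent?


E_used = P * t / 60 = 975.5 * 10.1 / 60 = 164.2092 Wh
DOD = E_used / E_total * 100 = 164.2092 / 3451.2 * 100
DOD = 4.7580 %

4.7580 %


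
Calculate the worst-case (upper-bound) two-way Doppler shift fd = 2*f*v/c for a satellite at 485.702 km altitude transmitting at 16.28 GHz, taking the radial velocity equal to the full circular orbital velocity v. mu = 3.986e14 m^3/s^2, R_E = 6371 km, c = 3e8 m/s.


r = 6.856702e+06 m
v = sqrt(mu/r) = 7624.4937 m/s (worst-case radial velocity)
f = 16.28 GHz = 1.628e+10 Hz
fd = 2*f*v/c = 2*1.628e+10*7624.4937/3.0e+08
fd = 827511.7159 Hz

827511.7159 Hz


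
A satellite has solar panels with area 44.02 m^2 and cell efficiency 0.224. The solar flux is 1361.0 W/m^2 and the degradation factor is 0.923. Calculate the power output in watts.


P = area * eta * S * degradation
P = 44.02 * 0.224 * 1361.0 * 0.923
P = 12386.7646 W

12386.7646 W


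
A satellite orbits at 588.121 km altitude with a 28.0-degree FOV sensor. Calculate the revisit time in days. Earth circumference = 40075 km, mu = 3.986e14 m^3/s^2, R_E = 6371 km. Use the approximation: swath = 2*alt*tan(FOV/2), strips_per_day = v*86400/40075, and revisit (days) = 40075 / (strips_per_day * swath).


swath = 2*588.121*tan(0.2443461) = 293.2701 km
v = sqrt(mu/r) = 7568.1800 m/s = 7.5682 km/s
strips/day = v*86400/40075 = 7.5682*86400/40075 = 16.3167
coverage/day = strips * swath = 16.3167 * 293.2701 = 4785.1924 km
revisit = 40075 / 4785.1924 = 8.3748 days

8.3748 days


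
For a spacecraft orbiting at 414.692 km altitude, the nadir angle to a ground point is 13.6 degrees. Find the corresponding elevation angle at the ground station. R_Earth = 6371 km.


r = R_E + alt = 6785.6920 km
Law of sines in the satellite / Earth-center / ground-point triangle:
  sin(nadir)/R_E = sin(90 + el)/r  =>  cos(el) = (r/R_E)*sin(nadir)
cos(el) = (6785.6920 / 6371.0000) * sin(13.6 deg) = 0.2504476
el = arccos(0.2504476) = 75.4960 deg
(Earth-central angle = 90 - nadir - el = 0.9040032 deg)

75.4960 degrees


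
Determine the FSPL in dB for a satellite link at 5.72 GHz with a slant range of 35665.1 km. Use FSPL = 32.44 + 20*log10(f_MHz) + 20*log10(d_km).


f = 5.72 GHz = 5720.0000 MHz
d = 35665.1 km
FSPL = 32.44 + 20*log10(5720.0000) + 20*log10(35665.1)
FSPL = 32.44 + 75.1479 + 91.0449
FSPL = 198.6328 dB

198.6328 dB


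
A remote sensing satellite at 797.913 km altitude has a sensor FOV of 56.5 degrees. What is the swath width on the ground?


FOV = 56.5 deg = 0.986111 rad
swath = 2 * alt * tan(FOV/2) = 2 * 797.913 * tan(0.4930555)
swath = 2 * 797.913 * 0.5373194
swath = 857.4682 km

857.4682 km


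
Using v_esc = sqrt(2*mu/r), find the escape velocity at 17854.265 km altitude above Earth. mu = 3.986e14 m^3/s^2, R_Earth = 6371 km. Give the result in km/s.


r = 6371.0 + 17854.265 = 24225.2650 km = 2.4225265e+07 m
v_esc = sqrt(2*mu/r) = sqrt(2*3.986e14 / 2.4225265e+07)
v_esc = 5736.5314 m/s = 5.7365 km/s

5.7365 km/s


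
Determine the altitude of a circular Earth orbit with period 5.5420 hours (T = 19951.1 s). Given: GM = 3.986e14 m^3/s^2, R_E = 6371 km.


T = 19951.1 s
r = (mu*T^2/(4*pi^2))^(1/3) = (3.986e14 * 19951.1^2 / (4*pi^2))^(1/3)
r = 1.5899022e+07 m = 15899.0222 km
alt = r - R_E = 15899.0222 - 6371 = 9528.0222 km

9528.0222 km


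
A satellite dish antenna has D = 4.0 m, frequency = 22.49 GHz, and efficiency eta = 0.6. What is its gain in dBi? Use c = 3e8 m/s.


lambda = c/f = 3e8 / 2.249e+10 = 0.01333926 m
G = eta*(pi*D/lambda)^2 = 0.6*(pi*4.0/0.01333926)^2
G = 532485.0019 (linear)
G = 10*log10(532485.0019) = 57.2631 dBi

57.2631 dBi


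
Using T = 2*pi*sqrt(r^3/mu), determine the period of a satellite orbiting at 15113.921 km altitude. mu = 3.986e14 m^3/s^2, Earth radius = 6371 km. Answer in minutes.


r = 21484.9210 km = 2.1484921e+07 m
T = 2*pi*sqrt(r^3/mu) = 2*pi*sqrt(9.9174789e+21 / 3.986e14)
T = 31340.9288 s = 522.3488 min

522.3488 minutes


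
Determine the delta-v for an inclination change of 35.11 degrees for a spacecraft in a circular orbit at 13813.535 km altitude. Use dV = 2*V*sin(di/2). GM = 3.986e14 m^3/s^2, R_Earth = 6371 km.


r = 20184.5350 km = 2.0184535e+07 m
V = sqrt(mu/r) = 4443.8488 m/s
di = 35.11 deg = 0.6127851 rad
dV = 2*V*sin(di/2) = 2*4443.8488*sin(0.3063926)
dV = 2680.7177 m/s = 2.6807 km/s

2.6807 km/s


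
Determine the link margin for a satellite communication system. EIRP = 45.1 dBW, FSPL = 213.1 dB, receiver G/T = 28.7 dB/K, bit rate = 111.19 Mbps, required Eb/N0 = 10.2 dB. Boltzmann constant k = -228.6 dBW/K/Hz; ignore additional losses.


C/N0 = EIRP - FSPL + G/T - k = 45.1 - 213.1 + 28.7 - (-228.6)
C/N0 = 89.3000 dB-Hz
R_b = 111.19 Mbps = 1.1119e+08 bps -> 10*log10(R_b) = 80.4607 dB-Hz
Eb/N0 = C/N0 - 10*log10(R_b) = 89.3000 - 80.4607 = 8.8393 dB
Margin = Eb/N0 - Eb/N0_req = 8.8393 - 10.2 = -1.3607 dB (negative margin: link does not close)

-1.3607 dB


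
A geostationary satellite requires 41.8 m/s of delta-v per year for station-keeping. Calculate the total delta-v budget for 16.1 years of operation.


dV = rate * years = 41.8 * 16.1
dV = 672.9800 m/s

672.9800 m/s


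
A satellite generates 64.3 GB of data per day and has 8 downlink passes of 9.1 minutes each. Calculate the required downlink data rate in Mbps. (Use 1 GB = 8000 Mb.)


total contact time = 8 * 9.1 * 60 = 4368.0000 s
data = 64.3 GB = 514400.0000 Mb
rate = 514400.0000 / 4368.0000 = 117.7656 Mbps

117.7656 Mbps


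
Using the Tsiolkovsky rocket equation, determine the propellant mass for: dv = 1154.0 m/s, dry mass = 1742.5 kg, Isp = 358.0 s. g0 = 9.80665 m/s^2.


ve = Isp * g0 = 358.0 * 9.80665 = 3510.780700 m/s
mass ratio = exp(dv/ve) = exp(1154.0/3510.780700) = 1.38916357
m_prop = m_dry * (mr - 1) = 1742.5 * (1.38916357 - 1)
m_prop = 678.1175 kg

678.1175 kg


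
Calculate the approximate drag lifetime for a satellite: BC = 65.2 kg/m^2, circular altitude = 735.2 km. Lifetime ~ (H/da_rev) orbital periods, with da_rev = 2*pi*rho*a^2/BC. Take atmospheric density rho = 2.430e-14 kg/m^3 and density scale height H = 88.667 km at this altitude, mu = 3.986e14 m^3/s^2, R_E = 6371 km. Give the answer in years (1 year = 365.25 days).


a = R_E + alt = 7106.2000 km = 7.1062e+06 m
da_rev = 2*pi*rho*a^2/BC = 2*pi*2.430e-14*(7.1062e+06)^2/65.2 = 0.118253335 m per revolution
N = H/da_rev = 88667.0000 m / 0.118253335 m = 749805.4897 revolutions
P = 2*pi*sqrt(a^3/mu) = 5961.6621 s
lifetime = N*P = 749805.4897 * 5961.6621 = 4.470087e+09 s = 51737.1181 days
years = 51737.1181 / 365.25 = 141.6485 years

141.6485 years


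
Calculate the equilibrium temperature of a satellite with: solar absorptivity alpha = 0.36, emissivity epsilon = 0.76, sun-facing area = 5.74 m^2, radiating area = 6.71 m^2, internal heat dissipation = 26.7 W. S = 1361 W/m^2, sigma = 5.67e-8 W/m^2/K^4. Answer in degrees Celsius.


Numerator = alpha*S*A_sun + Q_int = 0.36*1361*5.74 + 26.7 = 2839.0704 W
Denominator = eps*sigma*A_rad = 0.76*5.67e-8*6.71 = 2.8914732e-07 W/K^4
T^4 = 9.8187678e+09 K^4
T = 314.7852 K = 41.6352 C

41.6352 degrees Celsius


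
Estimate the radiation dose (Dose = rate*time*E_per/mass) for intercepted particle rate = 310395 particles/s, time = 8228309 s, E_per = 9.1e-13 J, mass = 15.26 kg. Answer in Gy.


Total energy deposited = rate * time * E_per
  = 310395 * 8228309 * 9.1e-13 = 2.3242 J
Dose = E_total / mass = 2.3242 / 15.26
Dose = 0.1523043 Gy

0.1523 Gy


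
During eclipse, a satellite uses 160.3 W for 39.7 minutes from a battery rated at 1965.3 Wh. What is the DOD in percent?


E_used = P * t / 60 = 160.3 * 39.7 / 60 = 106.0652 Wh
DOD = E_used / E_total * 100 = 106.0652 / 1965.3 * 100
DOD = 5.3969 %

5.3969 %


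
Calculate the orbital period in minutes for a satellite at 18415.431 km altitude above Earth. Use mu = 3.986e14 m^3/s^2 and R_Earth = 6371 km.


r = 24786.4310 km = 2.4786431e+07 m
T = 2*pi*sqrt(r^3/mu) = 2*pi*sqrt(1.5227969e+22 / 3.986e14)
T = 38835.7965 s = 647.2633 min

647.2633 minutes


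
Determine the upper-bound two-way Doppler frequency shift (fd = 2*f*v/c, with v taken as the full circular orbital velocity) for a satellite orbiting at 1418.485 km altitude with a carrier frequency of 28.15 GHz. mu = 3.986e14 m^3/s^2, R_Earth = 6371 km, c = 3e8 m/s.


r = 7.789485e+06 m
v = sqrt(mu/r) = 7153.4291 m/s (worst-case radial velocity)
f = 28.15 GHz = 2.815e+10 Hz
fd = 2*f*v/c = 2*2.815e+10*7153.4291/3.0e+08
fd = 1.3424602e+06 Hz

1.3425e+06 Hz


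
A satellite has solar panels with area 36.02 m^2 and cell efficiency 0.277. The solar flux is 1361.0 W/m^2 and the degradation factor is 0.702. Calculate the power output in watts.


P = area * eta * S * degradation
P = 36.02 * 0.277 * 1361.0 * 0.702
P = 9532.7612 W

9532.7612 W


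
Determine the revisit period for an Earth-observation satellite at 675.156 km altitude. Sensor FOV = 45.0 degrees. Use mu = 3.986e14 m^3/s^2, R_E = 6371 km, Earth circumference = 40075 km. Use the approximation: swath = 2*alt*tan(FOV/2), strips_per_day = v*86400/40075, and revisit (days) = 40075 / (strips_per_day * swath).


swath = 2*675.156*tan(0.3926991) = 559.3175 km
v = sqrt(mu/r) = 7521.2932 m/s = 7.5213 km/s
strips/day = v*86400/40075 = 7.5213*86400/40075 = 16.2156
coverage/day = strips * swath = 16.2156 * 559.3175 = 9069.6635 km
revisit = 40075 / 9069.6635 = 4.4186 days

4.4186 days


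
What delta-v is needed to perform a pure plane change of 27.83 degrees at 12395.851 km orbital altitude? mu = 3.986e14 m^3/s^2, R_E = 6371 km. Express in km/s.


r = 18766.8510 km = 1.8766851e+07 m
V = sqrt(mu/r) = 4608.6417 m/s
di = 27.83 deg = 0.4857251 rad
dV = 2*V*sin(di/2) = 2*4608.6417*sin(0.2428626)
dV = 2216.5923 m/s = 2.2166 km/s

2.2166 km/s


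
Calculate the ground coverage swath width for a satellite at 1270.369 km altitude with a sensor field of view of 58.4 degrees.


FOV = 58.4 deg = 1.0193 rad
swath = 2 * alt * tan(FOV/2) = 2 * 1270.369 * tan(0.5096361)
swath = 2 * 1270.369 * 0.5588811
swath = 1419.9705 km

1419.9705 km


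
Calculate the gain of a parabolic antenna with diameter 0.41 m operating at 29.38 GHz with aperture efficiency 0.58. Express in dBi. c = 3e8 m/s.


lambda = c/f = 3e8 / 2.938e+10 = 0.01021103 m
G = eta*(pi*D/lambda)^2 = 0.58*(pi*0.41/0.01021103)^2
G = 9229.0399 (linear)
G = 10*log10(9229.0399) = 39.6516 dBi

39.6516 dBi


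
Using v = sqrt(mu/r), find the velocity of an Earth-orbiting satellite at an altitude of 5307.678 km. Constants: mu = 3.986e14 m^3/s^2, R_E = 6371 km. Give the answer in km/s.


r = R_E + alt = 6371.0 + 5307.678 = 11678.6780 km = 1.1678678e+07 m
v = sqrt(mu/r) = sqrt(3.986e14 / 1.1678678e+07) = 5842.1379 m/s = 5.8421 km/s

5.8421 km/s


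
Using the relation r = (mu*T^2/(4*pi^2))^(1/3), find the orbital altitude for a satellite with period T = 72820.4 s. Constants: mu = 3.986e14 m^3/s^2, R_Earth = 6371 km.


T = 72820.4 s
r = (mu*T^2/(4*pi^2))^(1/3) = (3.986e14 * 72820.4^2 / (4*pi^2))^(1/3)
r = 3.7690152e+07 m = 37690.1523 km
alt = r - R_E = 37690.1523 - 6371 = 31319.1523 km

31319.1523 km


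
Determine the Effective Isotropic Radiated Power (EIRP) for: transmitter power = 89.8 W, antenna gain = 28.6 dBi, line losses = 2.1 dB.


Pt = 89.8 W = 19.5328 dBW
EIRP = Pt_dBW + Gt - losses = 19.5328 + 28.6 - 2.1 = 46.0328 dBW

46.0328 dBW


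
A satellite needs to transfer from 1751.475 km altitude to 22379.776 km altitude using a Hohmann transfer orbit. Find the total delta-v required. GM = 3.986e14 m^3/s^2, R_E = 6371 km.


r1 = 8122.4750 km = 8.122475e+06 m
r2 = 28750.7760 km = 2.8750776e+07 m
dv1 = sqrt(mu/r1)*(sqrt(2*r2/(r1+r2)) - 1) = 1742.7318 m/s
dv2 = sqrt(mu/r2)*(1 - sqrt(2*r1/(r1+r2))) = 1252.0113 m/s
total dv = |dv1| + |dv2| = 1742.7318 + 1252.0113 = 2994.7431 m/s = 2.9947 km/s

2.9947 km/s


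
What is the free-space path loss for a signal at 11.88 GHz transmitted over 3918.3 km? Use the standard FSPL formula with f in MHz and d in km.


f = 11.88 GHz = 11880.0000 MHz
d = 3918.3 km
FSPL = 32.44 + 20*log10(11880.0000) + 20*log10(3918.3)
FSPL = 32.44 + 81.4963 + 71.8620
FSPL = 185.7983 dB

185.7983 dB


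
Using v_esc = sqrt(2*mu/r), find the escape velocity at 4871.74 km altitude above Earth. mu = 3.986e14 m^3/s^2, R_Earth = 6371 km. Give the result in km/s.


r = 6371.0 + 4871.74 = 11242.7400 km = 1.124274e+07 m
v_esc = sqrt(2*mu/r) = sqrt(2*3.986e14 / 1.124274e+07)
v_esc = 8420.6877 m/s = 8.4207 km/s

8.4207 km/s


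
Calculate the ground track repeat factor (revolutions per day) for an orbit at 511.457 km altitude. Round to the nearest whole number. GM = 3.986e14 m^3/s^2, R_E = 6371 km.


r = 6.882457e+06 m
T = 2*pi*sqrt(r^3/mu) = 5682.3304 s = 94.7055 min
revs/day = 1440 / 94.7055 = 15.2050
Rounded: 15 revolutions per day

15 revolutions per day


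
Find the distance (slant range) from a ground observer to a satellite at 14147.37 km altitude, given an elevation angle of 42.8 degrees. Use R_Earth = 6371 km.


h = 14147.37 km, el = 42.8 deg
d = -R_E*sin(el) + sqrt((R_E*sin(el))^2 + 2*R_E*h + h^2)
d = -6371.0000*sin(0.7470009) + sqrt((6371.0000*0.6794413)^2 + 2*6371.0000*14147.37 + 14147.37^2)
d = 15650.0604 km

15650.0604 km


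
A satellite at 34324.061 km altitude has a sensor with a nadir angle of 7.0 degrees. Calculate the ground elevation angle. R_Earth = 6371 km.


r = R_E + alt = 40695.0610 km
Law of sines in the satellite / Earth-center / ground-point triangle:
  sin(nadir)/R_E = sin(90 + el)/r  =>  cos(el) = (r/R_E)*sin(nadir)
cos(el) = (40695.0610 / 6371.0000) * sin(7.0 deg) = 0.7784461
el = arccos(0.7784461) = 38.8815 deg
(Earth-central angle = 90 - nadir - el = 44.1185 deg)

38.8815 degrees


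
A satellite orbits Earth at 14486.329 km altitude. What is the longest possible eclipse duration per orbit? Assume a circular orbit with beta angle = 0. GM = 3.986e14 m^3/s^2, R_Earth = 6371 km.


r = 20857.3290 km
T = 499.6294 min
Eclipse fraction = arcsin(R_E/r)/pi = arcsin(6371.0000/20857.3290)/pi
= arcsin(0.3054562)/pi = 0.09880895
Eclipse duration = 0.09880895 * 499.6294 = 49.3679 min

49.3679 minutes


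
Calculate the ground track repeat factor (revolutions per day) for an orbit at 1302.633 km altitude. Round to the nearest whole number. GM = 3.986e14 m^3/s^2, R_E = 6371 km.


r = 7.673633e+06 m
T = 2*pi*sqrt(r^3/mu) = 6689.7942 s = 111.4966 min
revs/day = 1440 / 111.4966 = 12.9152
Rounded: 13 revolutions per day

13 revolutions per day


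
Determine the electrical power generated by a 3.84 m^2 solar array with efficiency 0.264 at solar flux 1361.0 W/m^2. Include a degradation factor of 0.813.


P = area * eta * S * degradation
P = 3.84 * 0.264 * 1361.0 * 0.813
P = 1121.7183 W

1121.7183 W


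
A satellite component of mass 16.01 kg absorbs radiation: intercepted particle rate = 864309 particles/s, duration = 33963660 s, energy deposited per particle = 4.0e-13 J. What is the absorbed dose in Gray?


Total energy deposited = rate * time * E_per
  = 864309 * 33963660 * 4.0e-13 = 11.7420 J
Dose = E_total / mass = 11.7420 / 16.01
Dose = 0.733419 Gy

0.7334 Gy


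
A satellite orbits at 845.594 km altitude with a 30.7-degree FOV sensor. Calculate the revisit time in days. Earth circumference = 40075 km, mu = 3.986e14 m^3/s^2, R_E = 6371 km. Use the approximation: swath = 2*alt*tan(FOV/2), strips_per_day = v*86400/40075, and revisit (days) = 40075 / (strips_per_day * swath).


swath = 2*845.594*tan(0.267908) = 464.2434 km
v = sqrt(mu/r) = 7431.9454 m/s = 7.4319 km/s
strips/day = v*86400/40075 = 7.4319*86400/40075 = 16.0230
coverage/day = strips * swath = 16.0230 * 464.2434 = 7438.5522 km
revisit = 40075 / 7438.5522 = 5.3875 days

5.3875 days


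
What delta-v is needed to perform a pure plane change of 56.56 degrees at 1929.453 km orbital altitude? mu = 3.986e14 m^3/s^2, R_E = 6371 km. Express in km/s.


r = 8300.4530 km = 8.300453e+06 m
V = sqrt(mu/r) = 6929.7529 m/s
di = 56.56 deg = 0.9871582 rad
dV = 2*V*sin(di/2) = 2*6929.7529*sin(0.4935791)
dV = 6566.3683 m/s = 6.5664 km/s

6.5664 km/s


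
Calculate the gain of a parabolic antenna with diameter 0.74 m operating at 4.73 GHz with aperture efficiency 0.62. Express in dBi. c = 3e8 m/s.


lambda = c/f = 3e8 / 4.73e+09 = 0.06342495 m
G = eta*(pi*D/lambda)^2 = 0.62*(pi*0.74/0.06342495)^2
G = 832.9801 (linear)
G = 10*log10(832.9801) = 29.2063 dBi

29.2063 dBi


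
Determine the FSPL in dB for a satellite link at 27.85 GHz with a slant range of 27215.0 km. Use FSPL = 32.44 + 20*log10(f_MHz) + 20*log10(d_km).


f = 27.85 GHz = 27850.0000 MHz
d = 27215.0 km
FSPL = 32.44 + 20*log10(27850.0000) + 20*log10(27215.0)
FSPL = 32.44 + 88.8965 + 88.6962
FSPL = 210.0327 dB

210.0327 dB


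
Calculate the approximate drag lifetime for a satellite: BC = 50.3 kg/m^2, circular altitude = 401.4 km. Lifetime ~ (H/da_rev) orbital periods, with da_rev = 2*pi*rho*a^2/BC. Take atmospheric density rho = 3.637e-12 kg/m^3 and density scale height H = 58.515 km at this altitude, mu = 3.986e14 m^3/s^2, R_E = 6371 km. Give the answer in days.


a = R_E + alt = 6772.4000 km = 6.7724e+06 m
da_rev = 2*pi*rho*a^2/BC = 2*pi*3.637e-12*(6.7724e+06)^2/50.3 = 20.837249 m per revolution
N = H/da_rev = 58515.0000 m / 20.837249 m = 2808.1922 revolutions
P = 2*pi*sqrt(a^3/mu) = 5546.5780 s
lifetime = N*P = 2808.1922 * 5546.5780 = 1.5575857e+07 s = 180.2761 days

180.2761 days


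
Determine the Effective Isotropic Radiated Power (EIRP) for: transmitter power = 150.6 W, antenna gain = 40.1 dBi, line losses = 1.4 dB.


Pt = 150.6 W = 21.7782 dBW
EIRP = Pt_dBW + Gt - losses = 21.7782 + 40.1 - 1.4 = 60.4782 dBW

60.4782 dBW


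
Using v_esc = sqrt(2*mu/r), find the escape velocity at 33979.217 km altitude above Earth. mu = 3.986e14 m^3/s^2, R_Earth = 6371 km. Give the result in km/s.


r = 6371.0 + 33979.217 = 40350.2170 km = 4.0350217e+07 m
v_esc = sqrt(2*mu/r) = sqrt(2*3.986e14 / 4.0350217e+07)
v_esc = 4444.8868 m/s = 4.4449 km/s

4.4449 km/s


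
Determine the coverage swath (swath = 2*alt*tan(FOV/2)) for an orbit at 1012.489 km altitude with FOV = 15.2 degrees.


FOV = 15.2 deg = 0.26529 rad
swath = 2 * alt * tan(FOV/2) = 2 * 1012.489 * tan(0.132645)
swath = 2 * 1012.489 * 0.1334285
swath = 270.1898 km

270.1898 km


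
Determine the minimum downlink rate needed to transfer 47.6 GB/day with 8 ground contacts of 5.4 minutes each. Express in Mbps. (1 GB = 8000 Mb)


total contact time = 8 * 5.4 * 60 = 2592.0000 s
data = 47.6 GB = 380800.0000 Mb
rate = 380800.0000 / 2592.0000 = 146.9136 Mbps

146.9136 Mbps


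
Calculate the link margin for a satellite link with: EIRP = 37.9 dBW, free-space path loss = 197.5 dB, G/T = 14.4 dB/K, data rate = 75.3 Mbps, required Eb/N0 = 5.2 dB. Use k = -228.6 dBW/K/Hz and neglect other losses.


C/N0 = EIRP - FSPL + G/T - k = 37.9 - 197.5 + 14.4 - (-228.6)
C/N0 = 83.4000 dB-Hz
R_b = 75.3 Mbps = 7.53e+07 bps -> 10*log10(R_b) = 78.7679 dB-Hz
Eb/N0 = C/N0 - 10*log10(R_b) = 83.4000 - 78.7679 = 4.6321 dB
Margin = Eb/N0 - Eb/N0_req = 4.6321 - 5.2 = -0.5679498 dB (negative margin: link does not close)

-0.5679 dB


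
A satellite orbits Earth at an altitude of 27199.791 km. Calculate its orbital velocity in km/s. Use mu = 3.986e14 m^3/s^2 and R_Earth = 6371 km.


r = R_E + alt = 6371.0 + 27199.791 = 33570.7910 km = 3.3570791e+07 m
v = sqrt(mu/r) = sqrt(3.986e14 / 3.3570791e+07) = 3445.7825 m/s = 3.4458 km/s

3.4458 km/s


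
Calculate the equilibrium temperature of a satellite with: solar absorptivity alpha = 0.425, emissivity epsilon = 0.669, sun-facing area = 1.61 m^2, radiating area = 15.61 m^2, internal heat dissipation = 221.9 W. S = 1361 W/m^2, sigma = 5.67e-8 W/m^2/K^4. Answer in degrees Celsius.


Numerator = alpha*S*A_sun + Q_int = 0.425*1361*1.61 + 221.9 = 1153.1643 W
Denominator = eps*sigma*A_rad = 0.669*5.67e-8*15.61 = 5.921232e-07 W/K^4
T^4 = 1.9475073e+09 K^4
T = 210.0728 K = -63.0772 C

-63.0772 degrees Celsius


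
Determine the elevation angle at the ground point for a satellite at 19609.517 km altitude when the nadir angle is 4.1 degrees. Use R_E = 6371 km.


r = R_E + alt = 25980.5170 km
Law of sines in the satellite / Earth-center / ground-point triangle:
  sin(nadir)/R_E = sin(90 + el)/r  =>  cos(el) = (r/R_E)*sin(nadir)
cos(el) = (25980.5170 / 6371.0000) * sin(4.1 deg) = 0.2915619
el = arccos(0.2915619) = 73.0485 deg
(Earth-central angle = 90 - nadir - el = 12.8515 deg)

73.0485 degrees


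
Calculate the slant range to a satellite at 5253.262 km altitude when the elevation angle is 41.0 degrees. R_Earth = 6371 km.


h = 5253.262 km, el = 41.0 deg
d = -R_E*sin(el) + sqrt((R_E*sin(el))^2 + 2*R_E*h + h^2)
d = -6371.0000*sin(0.715585) + sqrt((6371.0000*0.656059)^2 + 2*6371.0000*5253.262 + 5253.262^2)
d = 6403.4494 km

6403.4494 km


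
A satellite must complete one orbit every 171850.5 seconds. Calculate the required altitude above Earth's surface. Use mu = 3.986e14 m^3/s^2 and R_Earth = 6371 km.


T = 171850.5 s
r = (mu*T^2/(4*pi^2))^(1/3) = (3.986e14 * 171850.5^2 / (4*pi^2))^(1/3)
r = 6.6807679e+07 m = 66807.6793 km
alt = r - R_E = 66807.6793 - 6371 = 60436.6793 km

60436.6793 km


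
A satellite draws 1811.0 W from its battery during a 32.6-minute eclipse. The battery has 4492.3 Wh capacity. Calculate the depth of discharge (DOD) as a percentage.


E_used = P * t / 60 = 1811.0 * 32.6 / 60 = 983.9767 Wh
DOD = E_used / E_total * 100 = 983.9767 / 4492.3 * 100
DOD = 21.9036 %

21.9036 %


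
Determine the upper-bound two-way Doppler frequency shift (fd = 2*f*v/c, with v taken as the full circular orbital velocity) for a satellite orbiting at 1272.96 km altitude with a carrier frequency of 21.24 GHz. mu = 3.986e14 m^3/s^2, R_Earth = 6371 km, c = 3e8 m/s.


r = 7.64396e+06 m
v = sqrt(mu/r) = 7221.2012 m/s (worst-case radial velocity)
f = 21.24 GHz = 2.124e+10 Hz
fd = 2*f*v/c = 2*2.124e+10*7221.2012/3.0e+08
fd = 1.0225221e+06 Hz

1.0225e+06 Hz


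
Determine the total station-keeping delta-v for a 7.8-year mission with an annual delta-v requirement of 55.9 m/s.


dV = rate * years = 55.9 * 7.8
dV = 436.0200 m/s

436.0200 m/s


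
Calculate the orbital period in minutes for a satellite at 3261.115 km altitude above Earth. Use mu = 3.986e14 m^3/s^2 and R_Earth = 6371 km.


r = 9632.1150 km = 9.632115e+06 m
T = 2*pi*sqrt(r^3/mu) = 2*pi*sqrt(8.9364489e+20 / 3.986e14)
T = 9407.9220 s = 156.7987 min

156.7987 minutes


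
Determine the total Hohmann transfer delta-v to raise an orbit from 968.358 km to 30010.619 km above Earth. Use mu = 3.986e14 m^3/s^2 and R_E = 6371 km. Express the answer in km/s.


r1 = 7339.3580 km = 7.339358e+06 m
r2 = 36381.6190 km = 3.6381619e+07 m
dv1 = sqrt(mu/r1)*(sqrt(2*r2/(r1+r2)) - 1) = 2137.6306 m/s
dv2 = sqrt(mu/r2)*(1 - sqrt(2*r1/(r1+r2))) = 1392.0938 m/s
total dv = |dv1| + |dv2| = 2137.6306 + 1392.0938 = 3529.7244 m/s = 3.5297 km/s

3.5297 km/s


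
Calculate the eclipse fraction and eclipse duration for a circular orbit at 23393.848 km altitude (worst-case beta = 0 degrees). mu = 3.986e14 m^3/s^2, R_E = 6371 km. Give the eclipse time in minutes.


r = 29764.8480 km
T = 851.7565 min
Eclipse fraction = arcsin(R_E/r)/pi = arcsin(6371.0000/29764.8480)/pi
= arcsin(0.2140444)/pi = 0.06866374
Eclipse duration = 0.06866374 * 851.7565 = 58.4848 min

58.4848 minutes


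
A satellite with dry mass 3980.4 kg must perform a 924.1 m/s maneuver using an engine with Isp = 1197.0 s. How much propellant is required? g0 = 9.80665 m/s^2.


ve = Isp * g0 = 1197.0 * 9.80665 = 11738.560050 m/s
mass ratio = exp(dv/ve) = exp(924.1/11738.560050) = 1.08190508
m_prop = m_dry * (mr - 1) = 3980.4 * (1.08190508 - 1)
m_prop = 326.0150 kg

326.0150 kg


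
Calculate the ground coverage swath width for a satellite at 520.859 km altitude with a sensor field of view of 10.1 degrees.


FOV = 10.1 deg = 0.1762783 rad
swath = 2 * alt * tan(FOV/2) = 2 * 520.859 * tan(0.08813913)
swath = 2 * 520.859 * 0.08836808
swath = 92.0546 km

92.0546 km


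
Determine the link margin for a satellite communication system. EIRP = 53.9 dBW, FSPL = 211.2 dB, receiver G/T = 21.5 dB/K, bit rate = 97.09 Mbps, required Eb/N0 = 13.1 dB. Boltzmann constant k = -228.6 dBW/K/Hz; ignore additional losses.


C/N0 = EIRP - FSPL + G/T - k = 53.9 - 211.2 + 21.5 - (-228.6)
C/N0 = 92.8000 dB-Hz
R_b = 97.09 Mbps = 9.709e+07 bps -> 10*log10(R_b) = 79.8717 dB-Hz
Eb/N0 = C/N0 - 10*log10(R_b) = 92.8000 - 79.8717 = 12.9283 dB
Margin = Eb/N0 - Eb/N0_req = 12.9283 - 13.1 = -0.171745 dB (negative margin: link does not close)

-0.1717 dB


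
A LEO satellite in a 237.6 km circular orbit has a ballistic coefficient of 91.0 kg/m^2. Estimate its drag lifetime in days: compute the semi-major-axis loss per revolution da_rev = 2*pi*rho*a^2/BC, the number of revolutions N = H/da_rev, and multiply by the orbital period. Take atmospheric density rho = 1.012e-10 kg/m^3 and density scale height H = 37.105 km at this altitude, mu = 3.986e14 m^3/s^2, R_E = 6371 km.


a = R_E + alt = 6608.6000 km = 6.6086e+06 m
da_rev = 2*pi*rho*a^2/BC = 2*pi*1.012e-10*(6.6086e+06)^2/91.0 = 305.167248 m per revolution
N = H/da_rev = 37105.0000 m / 305.167248 m = 121.5891 revolutions
P = 2*pi*sqrt(a^3/mu) = 5346.5720 s
lifetime = N*P = 121.5891 * 5346.5720 = 650084.6860 s = 7.5241 days

7.5241 days


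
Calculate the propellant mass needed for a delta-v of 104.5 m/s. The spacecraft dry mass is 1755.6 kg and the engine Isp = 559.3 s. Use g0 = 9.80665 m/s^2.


ve = Isp * g0 = 559.3 * 9.80665 = 5484.859345 m/s
mass ratio = exp(dv/ve) = exp(104.5/5484.859345) = 1.01923510
m_prop = m_dry * (mr - 1) = 1755.6 * (1.01923510 - 1)
m_prop = 33.7691 kg

33.7691 kg


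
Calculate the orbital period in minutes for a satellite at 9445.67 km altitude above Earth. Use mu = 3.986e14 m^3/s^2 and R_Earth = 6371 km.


r = 15816.6700 km = 1.581667e+07 m
T = 2*pi*sqrt(r^3/mu) = 2*pi*sqrt(3.9568097e+21 / 3.986e14)
T = 19796.2897 s = 329.9382 min

329.9382 minutes


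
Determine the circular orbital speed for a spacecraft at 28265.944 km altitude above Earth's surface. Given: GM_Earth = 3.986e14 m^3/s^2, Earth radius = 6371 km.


r = R_E + alt = 6371.0 + 28265.944 = 34636.9440 km = 3.4636944e+07 m
v = sqrt(mu/r) = sqrt(3.986e14 / 3.4636944e+07) = 3392.3360 m/s = 3.3923 km/s

3.3923 km/s


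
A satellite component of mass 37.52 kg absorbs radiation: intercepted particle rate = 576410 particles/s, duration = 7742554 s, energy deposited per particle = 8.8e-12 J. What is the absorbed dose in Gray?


Total energy deposited = rate * time * E_per
  = 576410 * 7742554 * 8.8e-12 = 39.2734 J
Dose = E_total / mass = 39.2734 / 37.52
Dose = 1.0467 Gy

1.0467 Gy


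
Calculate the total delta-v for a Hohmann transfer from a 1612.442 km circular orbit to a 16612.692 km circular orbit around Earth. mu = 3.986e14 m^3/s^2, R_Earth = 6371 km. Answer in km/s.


r1 = 7983.4420 km = 7.983442e+06 m
r2 = 22983.6920 km = 2.2983692e+07 m
dv1 = sqrt(mu/r1)*(sqrt(2*r2/(r1+r2)) - 1) = 1542.9068 m/s
dv2 = sqrt(mu/r2)*(1 - sqrt(2*r1/(r1+r2))) = 1174.1360 m/s
total dv = |dv1| + |dv2| = 1542.9068 + 1174.1360 = 2717.0428 m/s = 2.7170 km/s

2.7170 km/s


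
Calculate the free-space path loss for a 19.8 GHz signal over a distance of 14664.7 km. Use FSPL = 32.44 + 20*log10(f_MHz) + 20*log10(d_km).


f = 19.8 GHz = 19800.0000 MHz
d = 14664.7 km
FSPL = 32.44 + 20*log10(19800.0000) + 20*log10(14664.7)
FSPL = 32.44 + 85.9333 + 83.3255
FSPL = 201.6988 dB

201.6988 dB


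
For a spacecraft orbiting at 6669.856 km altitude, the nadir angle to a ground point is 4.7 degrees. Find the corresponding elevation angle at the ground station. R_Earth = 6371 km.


r = R_E + alt = 13040.8560 km
Law of sines in the satellite / Earth-center / ground-point triangle:
  sin(nadir)/R_E = sin(90 + el)/r  =>  cos(el) = (r/R_E)*sin(nadir)
cos(el) = (13040.8560 / 6371.0000) * sin(4.7 deg) = 0.1677207
el = arccos(0.1677207) = 80.3447 deg
(Earth-central angle = 90 - nadir - el = 4.9553 deg)

80.3447 degrees


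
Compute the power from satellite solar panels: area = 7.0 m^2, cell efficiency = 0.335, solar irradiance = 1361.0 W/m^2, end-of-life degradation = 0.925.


P = area * eta * S * degradation
P = 7.0 * 0.335 * 1361.0 * 0.925
P = 2952.1791 W

2952.1791 W


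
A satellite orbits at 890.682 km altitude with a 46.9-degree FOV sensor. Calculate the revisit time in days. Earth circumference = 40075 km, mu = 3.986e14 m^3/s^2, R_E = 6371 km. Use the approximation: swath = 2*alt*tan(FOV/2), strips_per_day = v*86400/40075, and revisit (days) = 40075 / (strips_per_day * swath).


swath = 2*890.682*tan(0.4092797) = 772.7114 km
v = sqrt(mu/r) = 7408.8369 m/s = 7.4088 km/s
strips/day = v*86400/40075 = 7.4088*86400/40075 = 15.9731
coverage/day = strips * swath = 15.9731 * 772.7114 = 12342.6255 km
revisit = 40075 / 12342.6255 = 3.2469 days

3.2469 days


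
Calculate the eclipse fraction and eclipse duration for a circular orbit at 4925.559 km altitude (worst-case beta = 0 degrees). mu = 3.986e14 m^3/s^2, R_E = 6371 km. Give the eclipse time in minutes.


r = 11296.5590 km
T = 199.1495 min
Eclipse fraction = arcsin(R_E/r)/pi = arcsin(6371.0000/11296.5590)/pi
= arcsin(0.563977)/pi = 0.1907294
Eclipse duration = 0.1907294 * 199.1495 = 37.9837 min

37.9837 minutes


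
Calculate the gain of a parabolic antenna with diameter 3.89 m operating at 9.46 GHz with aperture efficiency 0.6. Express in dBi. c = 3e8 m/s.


lambda = c/f = 3e8 / 9.46e+09 = 0.03171247 m
G = eta*(pi*D/lambda)^2 = 0.6*(pi*3.89/0.03171247)^2
G = 89102.5148 (linear)
G = 10*log10(89102.5148) = 49.4989 dBi

49.4989 dBi
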